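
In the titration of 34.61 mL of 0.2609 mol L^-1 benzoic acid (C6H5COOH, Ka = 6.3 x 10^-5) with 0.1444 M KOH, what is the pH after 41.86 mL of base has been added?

Initial n(C6H5COOH) = 0.2609 x 0.03461 = 0.009030 mol.
n(KOH) added = 0.1444 x 0.04186 = 0.006045 mol, converting that many moles of C6H5COOH to C6H5COO-.
Remaining n(C6H5COOH) = 0.002985 mol; n(C6H5COO-) = 0.006045 mol.
By Henderson-Hasselbalch, pH = pKa + log([A^-]/[HA]) = 4.20 + log(0.006045/0.002985) = 4.20 + (+0.31) = 4.51.

4.51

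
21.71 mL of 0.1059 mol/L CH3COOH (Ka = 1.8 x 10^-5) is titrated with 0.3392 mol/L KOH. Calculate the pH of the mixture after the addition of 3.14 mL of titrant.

Initial n(CH3COOH) = 0.1059 x 0.02171 = 0.002299 mol.
n(KOH) added = 0.3392 x 0.003140 = 0.001065 mol, converting that many moles of CH3COOH to CH3COO-.
Remaining n(CH3COOH) = 0.001234 mol; n(CH3COO-) = 0.001065 mol.
By Henderson-Hasselbalch, pH = pKa + log([A^-]/[HA]) = 4.74 + log(0.001065/0.001234) = 4.74 + (-0.06) = 4.68.

4.68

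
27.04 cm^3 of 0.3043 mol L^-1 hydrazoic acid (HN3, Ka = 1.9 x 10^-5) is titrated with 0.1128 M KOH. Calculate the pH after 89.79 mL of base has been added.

12.21

n(acid) = 0.3043 x 0.02704 = 0.008228 mol; n(KOH) added = 0.1128 x 0.08979 = 0.01013 mol.
Base is in excess by 0.01013 - 0.008228 = 0.001900 mol in a total volume of 0.1168 L.
[OH^-] = 0.001900/0.1168 = 0.01626 M, so pOH = 1.79 and pH = 14.00 - 1.79 = 12.21.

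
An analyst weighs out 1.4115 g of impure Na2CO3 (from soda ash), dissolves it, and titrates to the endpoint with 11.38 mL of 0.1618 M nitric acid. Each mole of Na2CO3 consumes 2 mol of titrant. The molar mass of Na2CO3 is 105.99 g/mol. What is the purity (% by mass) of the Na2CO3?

n(HNO3) = 0.1618 x 0.01138 = 0.001841 mol.
n(Na2CO3) = 0.001841 / 2 = 0.0009206 mol.
mass of Na2CO3 = 0.0009206 x 105.99 = 0.09758 g.
% purity = 0.09758 / 1.4115 x 100 = 6.91%.

6.91%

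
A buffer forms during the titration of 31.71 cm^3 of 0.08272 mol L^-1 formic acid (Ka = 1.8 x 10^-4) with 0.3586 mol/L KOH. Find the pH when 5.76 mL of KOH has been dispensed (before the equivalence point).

4.31

Initial n(HCOOH) = 0.08272 x 0.03171 = 0.002623 mol.
n(KOH) added = 0.3586 x 0.005760 = 0.002066 mol, converting that many moles of HCOOH to HCOO-.
Remaining n(HCOOH) = 0.0005575 mol; n(HCOO-) = 0.002066 mol.
By Henderson-Hasselbalch, pH = pKa + log([A^-]/[HA]) = 3.74 + log(0.002066/0.0005575) = 3.74 + (+0.57) = 4.31.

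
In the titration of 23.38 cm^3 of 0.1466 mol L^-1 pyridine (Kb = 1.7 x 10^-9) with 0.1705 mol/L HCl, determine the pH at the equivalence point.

3.17

n(C5H5N) = 0.1466 x 0.02338 = 0.003428 mol; V(HCl) at equivalence = 0.003428/0.1705 = 0.02010 L.
At equivalence the base is fully converted to C5H5NH+; total volume = 0.04348 L, so [C5H5NH+] = 0.003428/0.04348 = 0.07882 M.
Ka(C5H5NH+) = Kw/Kb = 1.0e-14 / 1.7 x 10^-9 = 5.88e-6.
[H^+] = sqrt(Ka x [C5H5NH+]) = sqrt(5.88e-6 x 0.07882) = 0.000681 M.
pH = -log(0.000681) = 3.17.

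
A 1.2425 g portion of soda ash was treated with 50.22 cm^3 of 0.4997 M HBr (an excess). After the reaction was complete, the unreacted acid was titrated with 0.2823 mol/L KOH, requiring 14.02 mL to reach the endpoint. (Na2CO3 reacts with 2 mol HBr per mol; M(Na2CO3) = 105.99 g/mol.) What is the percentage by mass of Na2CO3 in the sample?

90.2%

Total n(HBr) added = 0.4997 x 0.05022 = 0.02509 mol.
n(KOH) used = 0.2823 x 0.01402 = 0.003958 mol, which equals the excess n(HBr).
So n(HBr) consumed by the sample = 0.02509 - 0.003958 = 0.02114 mol.
n(Na2CO3) = 0.02114 / 2 = 0.01057 mol.
mass Na2CO3 = 0.01057 x 105.99 = 1.120 g, so %Na2CO3 = 1.120/1.2425 x 100 = 90.2%.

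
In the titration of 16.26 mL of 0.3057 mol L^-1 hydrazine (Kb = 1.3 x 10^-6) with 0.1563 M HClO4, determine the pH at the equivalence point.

4.55

n(N2H4) = 0.3057 x 0.01626 = 0.004971 mol; V(HClO4) at equivalence = 0.004971/0.1563 = 0.03180 L.
At equivalence the base is fully converted to N2H5+; total volume = 0.04806 L, so [N2H5+] = 0.004971/0.04806 = 0.1034 M.
Ka(N2H5+) = Kw/Kb = 1.0e-14 / 1.3 x 10^-6 = 7.69e-9.
[H^+] = sqrt(Ka x [N2H5+]) = sqrt(7.69e-9 x 0.1034) = 2.82e-5 M.
pH = -log(2.82e-5) = 4.55.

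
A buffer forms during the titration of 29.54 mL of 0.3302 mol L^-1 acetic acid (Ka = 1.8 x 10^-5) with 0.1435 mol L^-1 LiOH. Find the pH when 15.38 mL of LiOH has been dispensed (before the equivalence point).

4.21

Initial n(CH3COOH) = 0.3302 x 0.02954 = 0.009754 mol.
n(LiOH) added = 0.1435 x 0.01538 = 0.002207 mol, converting that many moles of CH3COOH to CH3COO-.
Remaining n(CH3COOH) = 0.007547 mol; n(CH3COO-) = 0.002207 mol.
By Henderson-Hasselbalch, pH = pKa + log([A^-]/[HA]) = 4.74 + log(0.002207/0.007547) = 4.74 + (-0.53) = 4.21.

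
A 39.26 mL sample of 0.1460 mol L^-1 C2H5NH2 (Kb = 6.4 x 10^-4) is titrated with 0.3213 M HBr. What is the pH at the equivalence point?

n(C2H5NH2) = 0.1460 x 0.03926 = 0.005732 mol; V(HBr) at equivalence = 0.005732/0.3213 = 0.01784 L.
At equivalence the base is fully converted to C2H5NH3+; total volume = 0.05710 L, so [C2H5NH3+] = 0.005732/0.05710 = 0.1004 M.
Ka(C2H5NH3+) = Kw/Kb = 1.0e-14 / 6.4 x 10^-4 = 1.56e-11.
[H^+] = sqrt(Ka x [C2H5NH3+]) = sqrt(1.56e-11 x 0.1004) = 1.25e-6 M.
pH = -log(1.25e-6) = 5.90.

5.90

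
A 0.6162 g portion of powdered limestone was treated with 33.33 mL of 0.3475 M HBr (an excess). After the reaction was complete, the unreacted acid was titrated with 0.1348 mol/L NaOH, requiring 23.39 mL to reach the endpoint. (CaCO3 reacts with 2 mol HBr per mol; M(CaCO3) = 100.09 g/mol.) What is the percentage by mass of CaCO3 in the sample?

Total n(HBr) added = 0.3475 x 0.03333 = 0.01158 mol.
n(NaOH) used = 0.1348 x 0.02339 = 0.003153 mol, which equals the excess n(HBr).
So n(HBr) consumed by the sample = 0.01158 - 0.003153 = 0.008429 mol.
n(CaCO3) = 0.008429 / 2 = 0.004215 mol.
mass CaCO3 = 0.004215 x 100.09 = 0.4218 g, so %CaCO3 = 0.4218/0.6162 x 100 = 68.5%.

68.5%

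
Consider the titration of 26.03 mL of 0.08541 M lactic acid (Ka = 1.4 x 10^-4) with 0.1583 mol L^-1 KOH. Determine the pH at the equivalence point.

n(HC3H5O3) = 0.08541 x 0.02603 = 0.002223 mol; V(KOH) at equivalence = 0.002223/0.1583 = 0.01404 L.
At equivalence all the acid is converted to C3H5O3-; total volume = 0.02603 + 0.01404 = 0.04007 L, so [C3H5O3-] = 0.002223/0.04007 = 0.05548 M.
Kb = Kw/Ka = 1.0e-14 / 1.4 x 10^-4 = 7.14e-11.
[OH^-] = sqrt(Kb x [C3H5O3-]) = sqrt(7.14e-11 x 0.05548) = 1.99e-6 M.
pOH = 5.70, so pH = 14.00 - 5.70 = 8.30.

8.30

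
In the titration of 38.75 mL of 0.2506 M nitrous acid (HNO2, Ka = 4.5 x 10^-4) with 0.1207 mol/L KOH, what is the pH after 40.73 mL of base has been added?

3.36

Initial n(HNO2) = 0.2506 x 0.03875 = 0.009711 mol.
n(KOH) added = 0.1207 x 0.04073 = 0.004916 mol, converting that many moles of HNO2 to NO2-.
Remaining n(HNO2) = 0.004795 mol; n(NO2-) = 0.004916 mol.
By Henderson-Hasselbalch, pH = pKa + log([A^-]/[HA]) = 3.35 + log(0.004916/0.004795) = 3.35 + (+0.01) = 3.36.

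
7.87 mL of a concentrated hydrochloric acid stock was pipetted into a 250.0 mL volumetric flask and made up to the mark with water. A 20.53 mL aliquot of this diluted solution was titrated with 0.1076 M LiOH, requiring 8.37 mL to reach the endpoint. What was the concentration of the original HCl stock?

n(LiOH) = 0.1076 x 0.008370 = 0.0009006 mol.
n(HCl) in the aliquot = 0.0009006 mol.
[diluted HCl] = 0.0009006 / 0.02053 = 0.04387 M.
Dilution factor = 250.0/7.870 = 31.77, so [stock] = 0.04387 x 31.77 = 1.39 M.

1.39 M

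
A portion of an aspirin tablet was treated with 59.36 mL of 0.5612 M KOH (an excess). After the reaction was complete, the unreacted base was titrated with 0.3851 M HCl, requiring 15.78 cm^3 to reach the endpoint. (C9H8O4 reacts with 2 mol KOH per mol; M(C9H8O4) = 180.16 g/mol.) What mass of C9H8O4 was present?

2.45 g

Total n(KOH) added = 0.5612 x 0.05936 = 0.03331 mol.
n(HCl) used = 0.3851 x 0.01578 = 0.006077 mol, which equals the excess n(KOH).
So n(KOH) consumed by the sample = 0.03331 - 0.006077 = 0.02724 mol.
n(C9H8O4) = 0.02724 / 2 = 0.01362 mol.
mass = 0.01362 mol x 180.16 g/mol = 2.45 g.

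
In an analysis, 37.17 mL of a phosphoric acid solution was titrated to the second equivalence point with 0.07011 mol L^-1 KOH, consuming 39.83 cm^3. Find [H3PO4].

n(KOH) = 0.07011 x 0.03983 = 0.002792 mol.
At the second equivalence point, 2 mol OH^- react per mol H3PO4, so n(H3PO4) = 0.002792 / 2 = 0.001396 mol.
[H3PO4] = 0.001396 / 0.03717 L = 0.0376 M.

0.0376 M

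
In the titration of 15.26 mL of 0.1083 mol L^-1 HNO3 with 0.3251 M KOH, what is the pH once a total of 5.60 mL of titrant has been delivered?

11.91

n(acid) = 0.1083 x 0.01526 = 0.001653 mol; n(KOH) added = 0.3251 x 0.005600 = 0.001821 mol.
Base is in excess by 0.001821 - 0.001653 = 0.0001679 mol in a total volume of 0.02086 L.
[OH^-] = 0.0001679/0.02086 = 0.008049 M, so pOH = 2.09 and pH = 14.00 - 2.09 = 11.91.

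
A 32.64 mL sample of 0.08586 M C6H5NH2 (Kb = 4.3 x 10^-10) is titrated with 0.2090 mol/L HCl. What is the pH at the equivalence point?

n(C6H5NH2) = 0.08586 x 0.03264 = 0.002802 mol; V(HCl) at equivalence = 0.002802/0.2090 = 0.01341 L.
At equivalence the base is fully converted to C6H5NH3+; total volume = 0.04605 L, so [C6H5NH3+] = 0.002802/0.04605 = 0.06086 M.
Ka(C6H5NH3+) = Kw/Kb = 1.0e-14 / 4.3 x 10^-10 = 2.33e-5.
[H^+] = sqrt(Ka x [C6H5NH3+]) = sqrt(2.33e-5 x 0.06086) = 0.00119 M.
pH = -log(0.00119) = 2.92.

2.92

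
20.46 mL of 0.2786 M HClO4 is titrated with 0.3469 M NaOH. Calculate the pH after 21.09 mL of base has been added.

n(acid) = 0.2786 x 0.02046 = 0.005700 mol; n(NaOH) added = 0.3469 x 0.02109 = 0.007316 mol.
Base is in excess by 0.007316 - 0.005700 = 0.001616 mol in a total volume of 0.04155 L.
[OH^-] = 0.001616/0.04155 = 0.03889 M, so pOH = 1.41 and pH = 14.00 - 1.41 = 12.59.

12.59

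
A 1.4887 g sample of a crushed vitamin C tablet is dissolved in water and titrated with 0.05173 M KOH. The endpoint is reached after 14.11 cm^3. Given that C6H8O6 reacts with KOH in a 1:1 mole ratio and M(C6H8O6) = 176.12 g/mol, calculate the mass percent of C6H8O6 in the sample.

n(KOH) = 0.05173 x 0.01411 = 0.0007299 mol.
n(C6H8O6) = 0.0007299 / 1 = 0.0007299 mol.
mass of C6H8O6 = 0.0007299 x 176.12 = 0.1286 g.
% purity = 0.1286 / 1.4887 x 100 = 8.64%.

8.64%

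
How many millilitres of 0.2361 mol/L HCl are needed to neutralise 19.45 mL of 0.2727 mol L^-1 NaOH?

n(NaOH) = 0.2727 mol/L x 0.01945 L = 0.005304 mol.
At equivalence n(HCl) = n(NaOH) = 0.005304 mol.
V(HCl) = 0.005304 / 0.2361 = 0.02247 L = 22.5 mL.

22.5 mL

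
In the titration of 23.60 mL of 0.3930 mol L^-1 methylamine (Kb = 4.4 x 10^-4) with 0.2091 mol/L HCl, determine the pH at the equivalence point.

5.75

n(CH3NH2) = 0.3930 x 0.02360 = 0.009275 mol; V(HCl) at equivalence = 0.009275/0.2091 = 0.04436 L.
At equivalence the base is fully converted to CH3NH3+; total volume = 0.06796 L, so [CH3NH3+] = 0.009275/0.06796 = 0.1365 M.
Ka(CH3NH3+) = Kw/Kb = 1.0e-14 / 4.4 x 10^-4 = 2.27e-11.
[H^+] = sqrt(Ka x [CH3NH3+]) = sqrt(2.27e-11 x 0.1365) = 1.76e-6 M.
pH = -log(1.76e-6) = 5.75.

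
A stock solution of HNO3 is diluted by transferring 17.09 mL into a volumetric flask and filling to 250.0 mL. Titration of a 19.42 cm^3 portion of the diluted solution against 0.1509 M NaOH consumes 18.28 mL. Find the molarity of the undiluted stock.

2.08 M

n(NaOH) = 0.1509 x 0.01828 = 0.002758 mol.
n(HNO3) in the aliquot = 0.002758 mol.
[diluted HNO3] = 0.002758 / 0.01942 = 0.1420 M.
Dilution factor = 250.0/17.09 = 14.63, so [stock] = 0.1420 x 14.63 = 2.08 M.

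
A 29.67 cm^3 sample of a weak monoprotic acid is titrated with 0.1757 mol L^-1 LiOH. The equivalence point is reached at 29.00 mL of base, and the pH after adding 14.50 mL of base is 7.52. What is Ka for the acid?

3.0 x 10^-8

14.50 mL is half of the equivalence volume, so this is the half-equivalence point where [HA] = [A^-].
At half-equivalence pH = pKa, so pKa = 7.52.
Ka = 10^(-7.52) = 3.0 x 10^-8.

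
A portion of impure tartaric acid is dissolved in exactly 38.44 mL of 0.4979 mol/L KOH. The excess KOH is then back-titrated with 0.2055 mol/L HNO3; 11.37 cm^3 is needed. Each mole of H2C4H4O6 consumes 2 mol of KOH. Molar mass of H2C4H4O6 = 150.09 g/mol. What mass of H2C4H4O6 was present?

1.26 g

Total n(KOH) added = 0.4979 x 0.03844 = 0.01914 mol.
n(HNO3) used = 0.2055 x 0.01137 = 0.002337 mol, which equals the excess n(KOH).
So n(KOH) consumed by the sample = 0.01914 - 0.002337 = 0.01680 mol.
n(H2C4H4O6) = 0.01680 / 2 = 0.008401 mol.
mass = 0.008401 mol x 150.09 g/mol = 1.26 g.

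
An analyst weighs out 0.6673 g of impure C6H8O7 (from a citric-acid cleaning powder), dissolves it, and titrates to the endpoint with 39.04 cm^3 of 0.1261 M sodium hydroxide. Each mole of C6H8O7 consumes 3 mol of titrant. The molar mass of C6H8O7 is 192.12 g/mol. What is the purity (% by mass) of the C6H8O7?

47.2%

n(NaOH) = 0.1261 x 0.03904 = 0.004923 mol.
n(C6H8O7) = 0.004923 / 3 = 0.001641 mol.
mass of C6H8O7 = 0.001641 x 192.12 = 0.3153 g.
% purity = 0.3153 / 0.6673 x 100 = 47.2%.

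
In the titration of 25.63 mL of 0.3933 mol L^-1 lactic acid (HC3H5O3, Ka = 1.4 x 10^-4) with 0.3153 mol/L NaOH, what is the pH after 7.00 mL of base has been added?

3.30

Initial n(HC3H5O3) = 0.3933 x 0.02563 = 0.01008 mol.
n(NaOH) added = 0.3153 x 0.007000 = 0.002207 mol, converting that many moles of HC3H5O3 to C3H5O3-.
Remaining n(HC3H5O3) = 0.007873 mol; n(C3H5O3-) = 0.002207 mol.
By Henderson-Hasselbalch, pH = pKa + log([A^-]/[HA]) = 3.85 + log(0.002207/0.007873) = 3.85 + (-0.55) = 3.30.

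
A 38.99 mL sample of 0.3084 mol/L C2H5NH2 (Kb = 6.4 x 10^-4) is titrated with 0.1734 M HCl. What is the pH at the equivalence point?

n(C2H5NH2) = 0.3084 x 0.03899 = 0.01202 mol; V(HCl) at equivalence = 0.01202/0.1734 = 0.06935 L.
At equivalence the base is fully converted to C2H5NH3+; total volume = 0.1083 L, so [C2H5NH3+] = 0.01202/0.1083 = 0.1110 M.
Ka(C2H5NH3+) = Kw/Kb = 1.0e-14 / 6.4 x 10^-4 = 1.56e-11.
[H^+] = sqrt(Ka x [C2H5NH3+]) = sqrt(1.56e-11 x 0.1110) = 1.32e-6 M.
pH = -log(1.32e-6) = 5.88.

5.88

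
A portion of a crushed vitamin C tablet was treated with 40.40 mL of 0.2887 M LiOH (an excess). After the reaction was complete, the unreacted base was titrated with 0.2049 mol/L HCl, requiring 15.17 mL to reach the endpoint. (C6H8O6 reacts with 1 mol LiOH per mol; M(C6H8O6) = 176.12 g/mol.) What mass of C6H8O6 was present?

1.51 g

Total n(LiOH) added = 0.2887 x 0.04040 = 0.01166 mol.
n(HCl) used = 0.2049 x 0.01517 = 0.003108 mol, which equals the excess n(LiOH).
So n(LiOH) consumed by the sample = 0.01166 - 0.003108 = 0.008555 mol.
n(C6H8O6) = 0.008555 / 1 = 0.008555 mol.
mass = 0.008555 mol x 176.12 g/mol = 1.51 g.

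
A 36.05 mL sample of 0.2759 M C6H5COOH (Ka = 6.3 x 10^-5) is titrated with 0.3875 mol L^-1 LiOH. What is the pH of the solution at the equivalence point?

n(C6H5COOH) = 0.2759 x 0.03605 = 0.009946 mol; V(LiOH) at equivalence = 0.009946/0.3875 = 0.02567 L.
At equivalence all the acid is converted to C6H5COO-; total volume = 0.03605 + 0.02567 = 0.06172 L, so [C6H5COO-] = 0.009946/0.06172 = 0.1612 M.
Kb = Kw/Ka = 1.0e-14 / 6.3 x 10^-5 = 1.59e-10.
[OH^-] = sqrt(Kb x [C6H5COO-]) = sqrt(1.59e-10 x 0.1612) = 5.06e-6 M.
pOH = 5.30, so pH = 14.00 - 5.30 = 8.70.

8.70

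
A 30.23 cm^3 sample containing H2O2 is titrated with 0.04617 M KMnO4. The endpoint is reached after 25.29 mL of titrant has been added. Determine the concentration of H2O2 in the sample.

0.0966 M

n(KMnO4) = 0.04617 x 0.02529 = 0.001168 mol.
From the balanced equation, 2 mol KMnO4 reacts with 5 mol H2O2, so n(H2O2) = 0.001168 x 5/2 = 0.002919 mol.
[H2O2] = 0.002919 / 0.03023 L = 0.0966 M.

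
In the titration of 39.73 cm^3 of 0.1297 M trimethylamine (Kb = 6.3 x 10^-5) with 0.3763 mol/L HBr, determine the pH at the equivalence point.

5.41

n((CH3)3N) = 0.1297 x 0.03973 = 0.005153 mol; V(HBr) at equivalence = 0.005153/0.3763 = 0.01369 L.
At equivalence the base is fully converted to (CH3)3NH+; total volume = 0.05342 L, so [(CH3)3NH+] = 0.005153/0.05342 = 0.09645 M.
Ka((CH3)3NH+) = Kw/Kb = 1.0e-14 / 6.3 x 10^-5 = 1.59e-10.
[H^+] = sqrt(Ka x [(CH3)3NH+]) = sqrt(1.59e-10 x 0.09645) = 3.91e-6 M.
pH = -log(3.91e-6) = 5.41.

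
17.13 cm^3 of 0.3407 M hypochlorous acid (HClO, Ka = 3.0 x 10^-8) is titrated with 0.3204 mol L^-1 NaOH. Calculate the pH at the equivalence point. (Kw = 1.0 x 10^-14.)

n(HClO) = 0.3407 x 0.01713 = 0.005836 mol; V(NaOH) at equivalence = 0.005836/0.3204 = 0.01822 L.
At equivalence all the acid is converted to ClO-; total volume = 0.01713 + 0.01822 = 0.03535 L, so [ClO-] = 0.005836/0.03535 = 0.1651 M.
Kb = Kw/Ka = 1.0e-14 / 3.0 x 10^-8 = 3.33e-7.
[OH^-] = sqrt(Kb x [ClO-]) = sqrt(3.33e-7 x 0.1651) = 0.000235 M.
pOH = 3.63, so pH = 14.00 - 3.63 = 10.37.

10.37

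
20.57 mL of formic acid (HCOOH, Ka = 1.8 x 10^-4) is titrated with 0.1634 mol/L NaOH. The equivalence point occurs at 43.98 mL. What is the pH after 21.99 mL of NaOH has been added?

21.99 mL is exactly half the equivalence volume (43.98/2), i.e. the half-equivalence point.
There, n(HA) = n(A^-), so pH = pKa = -log(1.8 x 10^-4) = 3.74.

3.74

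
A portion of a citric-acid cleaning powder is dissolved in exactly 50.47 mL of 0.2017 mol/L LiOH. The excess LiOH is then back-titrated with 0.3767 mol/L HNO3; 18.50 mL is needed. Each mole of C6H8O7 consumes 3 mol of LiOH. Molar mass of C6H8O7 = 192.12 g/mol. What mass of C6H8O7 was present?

0.206 g

Total n(LiOH) added = 0.2017 x 0.05047 = 0.01018 mol.
n(HNO3) used = 0.3767 x 0.01850 = 0.006969 mol, which equals the excess n(LiOH).
So n(LiOH) consumed by the sample = 0.01018 - 0.006969 = 0.003211 mol.
n(C6H8O7) = 0.003211 / 3 = 0.001070 mol.
mass = 0.001070 mol x 192.12 g/mol = 0.206 g.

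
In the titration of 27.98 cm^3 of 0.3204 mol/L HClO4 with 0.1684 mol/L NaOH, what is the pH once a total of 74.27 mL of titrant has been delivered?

12.54

n(acid) = 0.3204 x 0.02798 = 0.008965 mol; n(NaOH) added = 0.1684 x 0.07427 = 0.01251 mol.
Base is in excess by 0.01251 - 0.008965 = 0.003542 mol in a total volume of 0.1022 L.
[OH^-] = 0.003542/0.1022 = 0.03464 M, so pOH = 1.46 and pH = 14.00 - 1.46 = 12.54.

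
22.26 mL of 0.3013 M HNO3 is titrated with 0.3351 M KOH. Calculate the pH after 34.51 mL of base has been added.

12.93

n(acid) = 0.3013 x 0.02226 = 0.006707 mol; n(KOH) added = 0.3351 x 0.03451 = 0.01156 mol.
Base is in excess by 0.01156 - 0.006707 = 0.004857 mol in a total volume of 0.05677 L.
[OH^-] = 0.004857/0.05677 = 0.08556 M, so pOH = 1.07 and pH = 14.00 - 1.07 = 12.93.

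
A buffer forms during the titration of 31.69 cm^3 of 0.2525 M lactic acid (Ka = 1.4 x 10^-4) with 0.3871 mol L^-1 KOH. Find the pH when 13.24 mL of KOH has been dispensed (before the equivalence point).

Initial n(HC3H5O3) = 0.2525 x 0.03169 = 0.008002 mol.
n(KOH) added = 0.3871 x 0.01324 = 0.005125 mol, converting that many moles of HC3H5O3 to C3H5O3-.
Remaining n(HC3H5O3) = 0.002877 mol; n(C3H5O3-) = 0.005125 mol.
By Henderson-Hasselbalch, pH = pKa + log([A^-]/[HA]) = 3.85 + log(0.005125/0.002877) = 3.85 + (+0.25) = 4.10.

4.10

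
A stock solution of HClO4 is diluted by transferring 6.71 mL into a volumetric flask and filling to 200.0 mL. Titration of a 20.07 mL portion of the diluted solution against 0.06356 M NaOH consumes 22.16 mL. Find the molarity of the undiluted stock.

n(NaOH) = 0.06356 x 0.02216 = 0.001408 mol.
n(HClO4) in the aliquot = 0.001408 mol.
[diluted HClO4] = 0.001408 / 0.02007 = 0.07018 M.
Dilution factor = 200.0/6.710 = 29.81, so [stock] = 0.07018 x 29.81 = 2.09 M.

2.09 M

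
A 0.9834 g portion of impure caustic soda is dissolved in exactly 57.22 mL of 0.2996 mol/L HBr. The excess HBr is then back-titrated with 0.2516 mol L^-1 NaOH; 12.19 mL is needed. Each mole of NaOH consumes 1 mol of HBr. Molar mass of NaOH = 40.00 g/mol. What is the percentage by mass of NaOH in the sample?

Total n(HBr) added = 0.2996 x 0.05722 = 0.01714 mol.
n(NaOH) used = 0.2516 x 0.01219 = 0.003067 mol, which equals the excess n(HBr).
So n(HBr) consumed by the sample = 0.01714 - 0.003067 = 0.01408 mol.
n(NaOH) = 0.01408 / 1 = 0.01408 mol.
mass NaOH = 0.01408 x 40.00 = 0.5630 g, so %NaOH = 0.5630/0.9834 x 100 = 57.3%.

57.3%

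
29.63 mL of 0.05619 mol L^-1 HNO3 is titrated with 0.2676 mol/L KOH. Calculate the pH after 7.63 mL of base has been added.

n(acid) = 0.05619 x 0.02963 = 0.001665 mol; n(KOH) added = 0.2676 x 0.007630 = 0.002042 mol.
Base is in excess by 0.002042 - 0.001665 = 0.0003769 mol in a total volume of 0.03726 L.
[OH^-] = 0.0003769/0.03726 = 0.01011 M, so pOH = 2.00 and pH = 14.00 - 2.00 = 12.00.

12.00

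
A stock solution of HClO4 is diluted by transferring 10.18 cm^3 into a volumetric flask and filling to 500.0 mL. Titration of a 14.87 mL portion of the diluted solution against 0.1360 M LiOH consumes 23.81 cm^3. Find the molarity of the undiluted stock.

n(LiOH) = 0.1360 x 0.02381 = 0.003238 mol.
n(HClO4) in the aliquot = 0.003238 mol.
[diluted HClO4] = 0.003238 / 0.01487 = 0.2178 M.
Dilution factor = 500.0/10.18 = 49.12, so [stock] = 0.2178 x 49.12 = 10.7 M.

10.7 M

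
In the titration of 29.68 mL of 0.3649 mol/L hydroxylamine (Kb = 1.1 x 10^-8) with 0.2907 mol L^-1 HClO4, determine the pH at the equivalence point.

3.42

n(NH2OH) = 0.3649 x 0.02968 = 0.01083 mol; V(HClO4) at equivalence = 0.01083/0.2907 = 0.03726 L.
At equivalence the base is fully converted to NH3OH+; total volume = 0.06694 L, so [NH3OH+] = 0.01083/0.06694 = 0.1618 M.
Ka(NH3OH+) = Kw/Kb = 1.0e-14 / 1.1 x 10^-8 = 9.09e-7.
[H^+] = sqrt(Ka x [NH3OH+]) = sqrt(9.09e-7 x 0.1618) = 0.000384 M.
pH = -log(0.000384) = 3.42.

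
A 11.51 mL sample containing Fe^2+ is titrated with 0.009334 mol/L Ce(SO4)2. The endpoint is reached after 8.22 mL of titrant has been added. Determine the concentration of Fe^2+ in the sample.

0.00667 M

n(Ce(SO4)2) = 0.009334 x 0.008220 = 7.673e-5 mol.
From the balanced equation, 1 mol Ce(SO4)2 reacts with 1 mol Fe^2+, so n(Fe^2+) = 7.673e-5 x 1/1 = 7.673e-5 mol.
[Fe^2+] = 7.673e-5 / 0.01151 L = 0.00667 M.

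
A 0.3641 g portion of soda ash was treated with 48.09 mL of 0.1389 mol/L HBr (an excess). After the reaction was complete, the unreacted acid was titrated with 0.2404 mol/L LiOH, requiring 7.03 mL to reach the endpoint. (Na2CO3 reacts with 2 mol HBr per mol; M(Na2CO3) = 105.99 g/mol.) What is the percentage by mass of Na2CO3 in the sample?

Total n(HBr) added = 0.1389 x 0.04809 = 0.006680 mol.
n(LiOH) used = 0.2404 x 0.007030 = 0.001690 mol, which equals the excess n(HBr).
So n(HBr) consumed by the sample = 0.006680 - 0.001690 = 0.004990 mol.
n(Na2CO3) = 0.004990 / 2 = 0.002495 mol.
mass Na2CO3 = 0.002495 x 105.99 = 0.2644 g, so %Na2CO3 = 0.2644/0.3641 x 100 = 72.6%.

72.6%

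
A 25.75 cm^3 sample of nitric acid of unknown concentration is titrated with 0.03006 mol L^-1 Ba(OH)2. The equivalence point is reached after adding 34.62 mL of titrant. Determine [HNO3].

n(Ba(OH)2) delivered = 0.03006 x 0.03462 = 0.001041 mol.
The reaction is 2 HNO3 + 1 Ba(OH)2, so n(HNO3) = 0.001041 x 2/1 = 0.002081 mol.
[HNO3] = 0.002081 mol / 0.02575 L = 0.0808 M.

0.0808 M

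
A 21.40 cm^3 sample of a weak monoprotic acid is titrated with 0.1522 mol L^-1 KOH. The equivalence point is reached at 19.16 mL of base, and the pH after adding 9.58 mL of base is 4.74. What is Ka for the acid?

1.8 x 10^-5

9.58 mL is half of the equivalence volume, so this is the half-equivalence point where [HA] = [A^-].
At half-equivalence pH = pKa, so pKa = 4.74.
Ka = 10^(-4.74) = 1.8 x 10^-5.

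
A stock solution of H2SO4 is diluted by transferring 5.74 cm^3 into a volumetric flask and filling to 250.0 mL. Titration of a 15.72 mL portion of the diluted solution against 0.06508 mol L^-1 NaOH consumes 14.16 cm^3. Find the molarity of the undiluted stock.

1.28 M

n(NaOH) = 0.06508 x 0.01416 = 0.0009215 mol.
n(H2SO4) in the aliquot = 0.0009215 x 1/2 = 0.0004608 mol.
[diluted H2SO4] = 0.0004608 / 0.01572 = 0.02931 M.
Dilution factor = 250.0/5.740 = 43.55, so [stock] = 0.02931 x 43.55 = 1.28 M.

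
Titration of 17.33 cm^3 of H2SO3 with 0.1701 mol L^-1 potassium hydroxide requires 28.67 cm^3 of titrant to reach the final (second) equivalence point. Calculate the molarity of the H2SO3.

n(KOH) = 0.1701 x 0.02867 = 0.004877 mol.
At the final (second) equivalence point, 2 mol OH^- react per mol H2SO3, so n(H2SO3) = 0.004877 / 2 = 0.002438 mol.
[H2SO3] = 0.002438 / 0.01733 L = 0.141 M.

0.141 M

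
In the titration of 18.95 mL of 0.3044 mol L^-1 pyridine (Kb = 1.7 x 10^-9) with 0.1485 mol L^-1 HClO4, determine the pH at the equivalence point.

n(C5H5N) = 0.3044 x 0.01895 = 0.005768 mol; V(HClO4) at equivalence = 0.005768/0.1485 = 0.03884 L.
At equivalence the base is fully converted to C5H5NH+; total volume = 0.05779 L, so [C5H5NH+] = 0.005768/0.05779 = 0.09981 M.
Ka(C5H5NH+) = Kw/Kb = 1.0e-14 / 1.7 x 10^-9 = 5.88e-6.
[H^+] = sqrt(Ka x [C5H5NH+]) = sqrt(5.88e-6 x 0.09981) = 0.000766 M.
pH = -log(0.000766) = 3.12.

3.12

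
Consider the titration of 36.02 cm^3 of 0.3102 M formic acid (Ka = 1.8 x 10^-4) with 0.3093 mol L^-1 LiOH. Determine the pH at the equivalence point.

8.47

n(HCOOH) = 0.3102 x 0.03602 = 0.01117 mol; V(LiOH) at equivalence = 0.01117/0.3093 = 0.03612 L.
At equivalence all the acid is converted to HCOO-; total volume = 0.03602 + 0.03612 = 0.07214 L, so [HCOO-] = 0.01117/0.07214 = 0.1549 M.
Kb = Kw/Ka = 1.0e-14 / 1.8 x 10^-4 = 5.56e-11.
[OH^-] = sqrt(Kb x [HCOO-]) = sqrt(5.56e-11 x 0.1549) = 2.93e-6 M.
pOH = 5.53, so pH = 14.00 - 5.53 = 8.47.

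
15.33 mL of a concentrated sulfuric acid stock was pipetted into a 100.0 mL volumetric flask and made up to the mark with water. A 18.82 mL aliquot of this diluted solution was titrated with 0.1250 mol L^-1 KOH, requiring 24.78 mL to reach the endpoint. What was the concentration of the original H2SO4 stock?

0.537 M

n(KOH) = 0.1250 x 0.02478 = 0.003097 mol.
n(H2SO4) in the aliquot = 0.003097 x 1/2 = 0.001549 mol.
[diluted H2SO4] = 0.001549 / 0.01882 = 0.08229 M.
Dilution factor = 100.0/15.33 = 6.523, so [stock] = 0.08229 x 6.523 = 0.537 M.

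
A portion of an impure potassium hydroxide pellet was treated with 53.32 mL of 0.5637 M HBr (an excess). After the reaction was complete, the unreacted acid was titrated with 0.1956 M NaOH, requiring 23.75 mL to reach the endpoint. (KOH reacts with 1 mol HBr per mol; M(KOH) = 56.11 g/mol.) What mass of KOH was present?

Total n(HBr) added = 0.5637 x 0.05332 = 0.03006 mol.
n(NaOH) used = 0.1956 x 0.02375 = 0.004646 mol, which equals the excess n(HBr).
So n(HBr) consumed by the sample = 0.03006 - 0.004646 = 0.02541 mol.
n(KOH) = 0.02541 / 1 = 0.02541 mol.
mass = 0.02541 mol x 56.11 g/mol = 1.43 g.

1.43 g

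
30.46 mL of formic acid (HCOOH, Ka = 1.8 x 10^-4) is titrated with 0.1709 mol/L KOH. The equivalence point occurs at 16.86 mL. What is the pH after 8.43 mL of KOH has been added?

3.74

8.43 mL is exactly half the equivalence volume (16.86/2), i.e. the half-equivalence point.
There, n(HA) = n(A^-), so pH = pKa = -log(1.8 x 10^-4) = 3.74.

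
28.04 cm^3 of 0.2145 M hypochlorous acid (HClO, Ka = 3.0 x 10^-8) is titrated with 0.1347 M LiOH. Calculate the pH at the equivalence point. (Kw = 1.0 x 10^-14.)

n(HClO) = 0.2145 x 0.02804 = 0.006015 mol; V(LiOH) at equivalence = 0.006015/0.1347 = 0.04465 L.
At equivalence all the acid is converted to ClO-; total volume = 0.02804 + 0.04465 = 0.07269 L, so [ClO-] = 0.006015/0.07269 = 0.08274 M.
Kb = Kw/Ka = 1.0e-14 / 3.0 x 10^-8 = 3.33e-7.
[OH^-] = sqrt(Kb x [ClO-]) = sqrt(3.33e-7 x 0.08274) = 0.000166 M.
pOH = 3.78, so pH = 14.00 - 3.78 = 10.22.

10.22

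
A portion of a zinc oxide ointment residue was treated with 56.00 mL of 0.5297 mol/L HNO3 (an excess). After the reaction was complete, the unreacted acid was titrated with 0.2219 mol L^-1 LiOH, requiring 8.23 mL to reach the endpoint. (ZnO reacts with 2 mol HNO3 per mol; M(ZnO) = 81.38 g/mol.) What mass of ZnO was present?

Total n(HNO3) added = 0.5297 x 0.05600 = 0.02966 mol.
n(LiOH) used = 0.2219 x 0.008230 = 0.001826 mol, which equals the excess n(HNO3).
So n(HNO3) consumed by the sample = 0.02966 - 0.001826 = 0.02784 mol.
n(ZnO) = 0.02784 / 2 = 0.01392 mol.
mass = 0.01392 mol x 81.38 g/mol = 1.13 g.

1.13 g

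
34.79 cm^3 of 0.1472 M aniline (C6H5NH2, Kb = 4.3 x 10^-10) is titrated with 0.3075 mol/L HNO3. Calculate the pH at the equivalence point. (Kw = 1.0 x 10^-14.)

n(C6H5NH2) = 0.1472 x 0.03479 = 0.005121 mol; V(HNO3) at equivalence = 0.005121/0.3075 = 0.01665 L.
At equivalence the base is fully converted to C6H5NH3+; total volume = 0.05144 L, so [C6H5NH3+] = 0.005121/0.05144 = 0.09955 M.
Ka(C6H5NH3+) = Kw/Kb = 1.0e-14 / 4.3 x 10^-10 = 2.33e-5.
[H^+] = sqrt(Ka x [C6H5NH3+]) = sqrt(2.33e-5 x 0.09955) = 0.00152 M.
pH = -log(0.00152) = 2.82.

2.82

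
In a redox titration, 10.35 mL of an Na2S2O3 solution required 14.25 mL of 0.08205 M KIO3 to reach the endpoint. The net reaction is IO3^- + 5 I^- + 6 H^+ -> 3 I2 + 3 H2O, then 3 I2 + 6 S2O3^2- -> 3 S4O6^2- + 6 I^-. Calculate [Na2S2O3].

0.678 M

n(KIO3) = 0.08205 x 0.01425 = 0.001169 mol.
From the balanced equation, 1 mol KIO3 reacts with 6 mol Na2S2O3, so n(Na2S2O3) = 0.001169 x 6/1 = 0.007015 mol.
[Na2S2O3] = 0.007015 / 0.01035 L = 0.678 M.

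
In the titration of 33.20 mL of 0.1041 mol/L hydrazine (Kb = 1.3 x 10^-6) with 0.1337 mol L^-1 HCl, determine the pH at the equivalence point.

n(N2H4) = 0.1041 x 0.03320 = 0.003456 mol; V(HCl) at equivalence = 0.003456/0.1337 = 0.02585 L.
At equivalence the base is fully converted to N2H5+; total volume = 0.05905 L, so [N2H5+] = 0.003456/0.05905 = 0.05853 M.
Ka(N2H5+) = Kw/Kb = 1.0e-14 / 1.3 x 10^-6 = 7.69e-9.
[H^+] = sqrt(Ka x [N2H5+]) = sqrt(7.69e-9 x 0.05853) = 2.12e-5 M.
pH = -log(2.12e-5) = 4.67.

4.67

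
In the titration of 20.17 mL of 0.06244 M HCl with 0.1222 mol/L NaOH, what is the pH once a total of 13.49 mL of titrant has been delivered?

n(acid) = 0.06244 x 0.02017 = 0.001259 mol; n(NaOH) added = 0.1222 x 0.01349 = 0.001648 mol.
Base is in excess by 0.001648 - 0.001259 = 0.0003891 mol in a total volume of 0.03366 L.
[OH^-] = 0.0003891/0.03366 = 0.01156 M, so pOH = 1.94 and pH = 14.00 - 1.94 = 12.06.

12.06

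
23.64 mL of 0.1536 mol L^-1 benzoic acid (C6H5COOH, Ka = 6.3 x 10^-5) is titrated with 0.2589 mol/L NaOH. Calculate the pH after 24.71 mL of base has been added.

12.76

n(acid) = 0.1536 x 0.02364 = 0.003631 mol; n(NaOH) added = 0.2589 x 0.02471 = 0.006397 mol.
Base is in excess by 0.006397 - 0.003631 = 0.002766 mol in a total volume of 0.04835 L.
[OH^-] = 0.002766/0.04835 = 0.05721 M, so pOH = 1.24 and pH = 14.00 - 1.24 = 12.76.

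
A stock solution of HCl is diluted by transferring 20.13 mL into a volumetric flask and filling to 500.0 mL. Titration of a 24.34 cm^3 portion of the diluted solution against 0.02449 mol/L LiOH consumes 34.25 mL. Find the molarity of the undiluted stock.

0.856 M

n(LiOH) = 0.02449 x 0.03425 = 0.0008388 mol.
n(HCl) in the aliquot = 0.0008388 mol.
[diluted HCl] = 0.0008388 / 0.02434 = 0.03446 M.
Dilution factor = 500.0/20.13 = 24.84, so [stock] = 0.03446 x 24.84 = 0.856 M.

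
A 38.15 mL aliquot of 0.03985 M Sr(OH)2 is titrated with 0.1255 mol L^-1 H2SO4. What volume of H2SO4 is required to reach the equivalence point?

12.1 mL

n(Sr(OH)2) = 0.03985 mol/L x 0.03815 L = 0.001520 mol.
At equivalence n(H2SO4) = n(Sr(OH)2) = 0.001520 mol.
V(H2SO4) = 0.001520 / 0.1255 = 0.01211 L = 12.1 mL.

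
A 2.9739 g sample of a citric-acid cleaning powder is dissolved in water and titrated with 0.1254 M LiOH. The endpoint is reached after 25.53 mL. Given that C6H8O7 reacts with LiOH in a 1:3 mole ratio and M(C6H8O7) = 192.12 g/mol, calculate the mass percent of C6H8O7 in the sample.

n(LiOH) = 0.1254 x 0.02553 = 0.003201 mol.
n(C6H8O7) = 0.003201 / 3 = 0.001067 mol.
mass of C6H8O7 = 0.001067 x 192.12 = 0.2050 g.
% purity = 0.2050 / 2.9739 x 100 = 6.89%.

6.89%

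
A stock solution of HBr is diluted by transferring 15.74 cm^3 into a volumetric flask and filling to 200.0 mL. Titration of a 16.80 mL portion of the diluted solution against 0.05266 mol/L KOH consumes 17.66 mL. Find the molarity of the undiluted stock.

0.703 M

n(KOH) = 0.05266 x 0.01766 = 0.0009300 mol.
n(HBr) in the aliquot = 0.0009300 mol.
[diluted HBr] = 0.0009300 / 0.01680 = 0.05536 M.
Dilution factor = 200.0/15.74 = 12.71, so [stock] = 0.05536 x 12.71 = 0.703 M.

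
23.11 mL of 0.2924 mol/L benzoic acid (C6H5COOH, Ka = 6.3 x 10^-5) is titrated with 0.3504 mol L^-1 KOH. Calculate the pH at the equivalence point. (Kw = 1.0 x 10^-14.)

n(C6H5COOH) = 0.2924 x 0.02311 = 0.006757 mol; V(KOH) at equivalence = 0.006757/0.3504 = 0.01928 L.
At equivalence all the acid is converted to C6H5COO-; total volume = 0.02311 + 0.01928 = 0.04239 L, so [C6H5COO-] = 0.006757/0.04239 = 0.1594 M.
Kb = Kw/Ka = 1.0e-14 / 6.3 x 10^-5 = 1.59e-10.
[OH^-] = sqrt(Kb x [C6H5COO-]) = sqrt(1.59e-10 x 0.1594) = 5.03e-6 M.
pOH = 5.30, so pH = 14.00 - 5.30 = 8.70.

8.70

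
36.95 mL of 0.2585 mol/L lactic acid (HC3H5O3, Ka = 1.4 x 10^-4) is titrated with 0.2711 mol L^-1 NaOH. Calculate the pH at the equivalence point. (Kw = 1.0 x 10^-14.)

n(HC3H5O3) = 0.2585 x 0.03695 = 0.009552 mol; V(NaOH) at equivalence = 0.009552/0.2711 = 0.03523 L.
At equivalence all the acid is converted to C3H5O3-; total volume = 0.03695 + 0.03523 = 0.07218 L, so [C3H5O3-] = 0.009552/0.07218 = 0.1323 M.
Kb = Kw/Ka = 1.0e-14 / 1.4 x 10^-4 = 7.14e-11.
[OH^-] = sqrt(Kb x [C3H5O3-]) = sqrt(7.14e-11 x 0.1323) = 3.07e-6 M.
pOH = 5.51, so pH = 14.00 - 5.51 = 8.49.

8.49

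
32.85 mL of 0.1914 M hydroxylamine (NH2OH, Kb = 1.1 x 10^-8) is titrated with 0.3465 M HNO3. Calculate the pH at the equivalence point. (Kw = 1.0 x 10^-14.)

n(NH2OH) = 0.1914 x 0.03285 = 0.006287 mol; V(HNO3) at equivalence = 0.006287/0.3465 = 0.01815 L.
At equivalence the base is fully converted to NH3OH+; total volume = 0.05100 L, so [NH3OH+] = 0.006287/0.05100 = 0.1233 M.
Ka(NH3OH+) = Kw/Kb = 1.0e-14 / 1.1 x 10^-8 = 9.09e-7.
[H^+] = sqrt(Ka x [NH3OH+]) = sqrt(9.09e-7 x 0.1233) = 0.000335 M.
pH = -log(0.000335) = 3.48.

3.48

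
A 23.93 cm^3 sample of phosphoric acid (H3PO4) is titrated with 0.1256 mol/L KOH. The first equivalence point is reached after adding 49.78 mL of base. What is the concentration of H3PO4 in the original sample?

n(KOH) = 0.1256 x 0.04978 = 0.006252 mol.
At the first equivalence point, 1 mol OH^- react per mol H3PO4, so n(H3PO4) = 0.006252 / 1 = 0.006252 mol.
[H3PO4] = 0.006252 / 0.02393 L = 0.261 M.

0.261 M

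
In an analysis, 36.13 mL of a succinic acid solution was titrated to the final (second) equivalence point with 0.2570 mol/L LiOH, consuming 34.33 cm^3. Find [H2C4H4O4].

0.122 M

n(LiOH) = 0.2570 x 0.03433 = 0.008823 mol.
At the final (second) equivalence point, 2 mol OH^- react per mol H2C4H4O4, so n(H2C4H4O4) = 0.008823 / 2 = 0.004411 mol.
[H2C4H4O4] = 0.004411 / 0.03613 L = 0.122 M.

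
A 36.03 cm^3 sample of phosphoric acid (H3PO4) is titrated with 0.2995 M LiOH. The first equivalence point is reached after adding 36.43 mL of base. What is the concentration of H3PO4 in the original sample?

0.303 M

n(LiOH) = 0.2995 x 0.03643 = 0.01091 mol.
At the first equivalence point, 1 mol OH^- react per mol H3PO4, so n(H3PO4) = 0.01091 / 1 = 0.01091 mol.
[H3PO4] = 0.01091 / 0.03603 L = 0.303 M.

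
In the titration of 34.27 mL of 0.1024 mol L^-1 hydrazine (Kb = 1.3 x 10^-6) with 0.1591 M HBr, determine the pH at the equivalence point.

n(N2H4) = 0.1024 x 0.03427 = 0.003509 mol; V(HBr) at equivalence = 0.003509/0.1591 = 0.02206 L.
At equivalence the base is fully converted to N2H5+; total volume = 0.05633 L, so [N2H5+] = 0.003509/0.05633 = 0.06230 M.
Ka(N2H5+) = Kw/Kb = 1.0e-14 / 1.3 x 10^-6 = 7.69e-9.
[H^+] = sqrt(Ka x [N2H5+]) = sqrt(7.69e-9 x 0.06230) = 2.19e-5 M.
pH = -log(2.19e-5) = 4.66.

4.66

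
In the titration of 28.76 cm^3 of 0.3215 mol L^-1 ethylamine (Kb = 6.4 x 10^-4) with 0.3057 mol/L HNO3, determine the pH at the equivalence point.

5.81

n(C2H5NH2) = 0.3215 x 0.02876 = 0.009246 mol; V(HNO3) at equivalence = 0.009246/0.3057 = 0.03025 L.
At equivalence the base is fully converted to C2H5NH3+; total volume = 0.05901 L, so [C2H5NH3+] = 0.009246/0.05901 = 0.1567 M.
Ka(C2H5NH3+) = Kw/Kb = 1.0e-14 / 6.4 x 10^-4 = 1.56e-11.
[H^+] = sqrt(Ka x [C2H5NH3+]) = sqrt(1.56e-11 x 0.1567) = 1.56e-6 M.
pH = -log(1.56e-6) = 5.81.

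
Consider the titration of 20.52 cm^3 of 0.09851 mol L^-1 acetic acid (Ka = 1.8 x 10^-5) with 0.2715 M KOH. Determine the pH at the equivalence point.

8.80

n(CH3COOH) = 0.09851 x 0.02052 = 0.002021 mol; V(KOH) at equivalence = 0.002021/0.2715 = 0.007445 L.
At equivalence all the acid is converted to CH3COO-; total volume = 0.02052 + 0.007445 = 0.02797 L, so [CH3COO-] = 0.002021/0.02797 = 0.07228 M.
Kb = Kw/Ka = 1.0e-14 / 1.8 x 10^-5 = 5.56e-10.
[OH^-] = sqrt(Kb x [CH3COO-]) = sqrt(5.56e-10 x 0.07228) = 6.34e-6 M.
pOH = 5.20, so pH = 14.00 - 5.20 = 8.80.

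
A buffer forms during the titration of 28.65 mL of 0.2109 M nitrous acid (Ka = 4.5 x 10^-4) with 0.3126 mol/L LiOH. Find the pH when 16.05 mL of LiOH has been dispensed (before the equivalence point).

4.04

Initial n(HNO2) = 0.2109 x 0.02865 = 0.006042 mol.
n(LiOH) added = 0.3126 x 0.01605 = 0.005017 mol, converting that many moles of HNO2 to NO2-.
Remaining n(HNO2) = 0.001025 mol; n(NO2-) = 0.005017 mol.
By Henderson-Hasselbalch, pH = pKa + log([A^-]/[HA]) = 3.35 + log(0.005017/0.001025) = 3.35 + (+0.69) = 4.04.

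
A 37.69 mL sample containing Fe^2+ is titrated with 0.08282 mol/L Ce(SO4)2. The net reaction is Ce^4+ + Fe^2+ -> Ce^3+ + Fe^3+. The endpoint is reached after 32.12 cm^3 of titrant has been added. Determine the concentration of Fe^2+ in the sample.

n(Ce(SO4)2) = 0.08282 x 0.03212 = 0.002660 mol.
From the balanced equation, 1 mol Ce(SO4)2 reacts with 1 mol Fe^2+, so n(Fe^2+) = 0.002660 x 1/1 = 0.002660 mol.
[Fe^2+] = 0.002660 / 0.03769 L = 0.0706 M.

0.0706 M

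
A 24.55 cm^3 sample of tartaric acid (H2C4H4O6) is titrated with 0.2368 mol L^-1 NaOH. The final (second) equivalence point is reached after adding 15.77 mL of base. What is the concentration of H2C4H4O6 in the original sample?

n(NaOH) = 0.2368 x 0.01577 = 0.003734 mol.
At the final (second) equivalence point, 2 mol OH^- react per mol H2C4H4O6, so n(H2C4H4O6) = 0.003734 / 2 = 0.001867 mol.
[H2C4H4O6] = 0.001867 / 0.02455 L = 0.0761 M.

0.0761 M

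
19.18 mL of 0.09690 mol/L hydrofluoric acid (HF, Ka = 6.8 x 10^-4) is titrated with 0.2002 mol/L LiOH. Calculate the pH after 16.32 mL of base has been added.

12.60

n(acid) = 0.09690 x 0.01918 = 0.001859 mol; n(LiOH) added = 0.2002 x 0.01632 = 0.003267 mol.
Base is in excess by 0.003267 - 0.001859 = 0.001409 mol in a total volume of 0.03550 L.
[OH^-] = 0.001409/0.03550 = 0.03968 M, so pOH = 1.40 and pH = 14.00 - 1.40 = 12.60.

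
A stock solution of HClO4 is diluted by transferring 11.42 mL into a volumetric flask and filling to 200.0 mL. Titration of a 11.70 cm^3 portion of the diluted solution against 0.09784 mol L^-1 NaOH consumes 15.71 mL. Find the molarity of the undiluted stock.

2.30 M

n(NaOH) = 0.09784 x 0.01571 = 0.001537 mol.
n(HClO4) in the aliquot = 0.001537 mol.
[diluted HClO4] = 0.001537 / 0.01170 = 0.1314 M.
Dilution factor = 200.0/11.42 = 17.51, so [stock] = 0.1314 x 17.51 = 2.30 M.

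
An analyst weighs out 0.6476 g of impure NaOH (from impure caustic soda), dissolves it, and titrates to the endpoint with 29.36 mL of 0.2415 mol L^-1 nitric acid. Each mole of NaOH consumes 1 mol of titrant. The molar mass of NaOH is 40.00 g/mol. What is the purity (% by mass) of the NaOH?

n(HNO3) = 0.2415 x 0.02936 = 0.007090 mol.
n(NaOH) = 0.007090 / 1 = 0.007090 mol.
mass of NaOH = 0.007090 x 40.00 = 0.2836 g.
% purity = 0.2836 / 0.6476 x 100 = 43.8%.

43.8%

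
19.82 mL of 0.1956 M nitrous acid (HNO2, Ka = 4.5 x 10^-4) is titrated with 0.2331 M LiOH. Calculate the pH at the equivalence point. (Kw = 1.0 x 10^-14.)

n(HNO2) = 0.1956 x 0.01982 = 0.003877 mol; V(LiOH) at equivalence = 0.003877/0.2331 = 0.01663 L.
At equivalence all the acid is converted to NO2-; total volume = 0.01982 + 0.01663 = 0.03645 L, so [NO2-] = 0.003877/0.03645 = 0.1064 M.
Kb = Kw/Ka = 1.0e-14 / 4.5 x 10^-4 = 2.22e-11.
[OH^-] = sqrt(Kb x [NO2-]) = sqrt(2.22e-11 x 0.1064) = 1.54e-6 M.
pOH = 5.81, so pH = 14.00 - 5.81 = 8.19.

8.19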